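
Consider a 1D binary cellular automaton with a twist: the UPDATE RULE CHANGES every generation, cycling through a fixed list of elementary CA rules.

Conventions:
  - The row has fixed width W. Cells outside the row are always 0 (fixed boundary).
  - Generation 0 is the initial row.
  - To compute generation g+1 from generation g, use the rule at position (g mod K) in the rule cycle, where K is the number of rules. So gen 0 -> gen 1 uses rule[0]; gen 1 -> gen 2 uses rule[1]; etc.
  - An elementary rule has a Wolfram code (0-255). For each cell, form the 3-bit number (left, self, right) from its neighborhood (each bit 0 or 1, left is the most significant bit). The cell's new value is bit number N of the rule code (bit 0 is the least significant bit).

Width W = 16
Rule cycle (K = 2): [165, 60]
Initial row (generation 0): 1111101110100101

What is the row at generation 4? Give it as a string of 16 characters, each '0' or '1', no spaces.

Gen 0: 1111101110100101
Gen 1 (rule 165): 0111010101100111
Gen 2 (rule 60): 0100111111010100
Gen 3 (rule 165): 0100011110111101
Gen 4 (rule 60): 0110010001100011

Answer: 0110010001100011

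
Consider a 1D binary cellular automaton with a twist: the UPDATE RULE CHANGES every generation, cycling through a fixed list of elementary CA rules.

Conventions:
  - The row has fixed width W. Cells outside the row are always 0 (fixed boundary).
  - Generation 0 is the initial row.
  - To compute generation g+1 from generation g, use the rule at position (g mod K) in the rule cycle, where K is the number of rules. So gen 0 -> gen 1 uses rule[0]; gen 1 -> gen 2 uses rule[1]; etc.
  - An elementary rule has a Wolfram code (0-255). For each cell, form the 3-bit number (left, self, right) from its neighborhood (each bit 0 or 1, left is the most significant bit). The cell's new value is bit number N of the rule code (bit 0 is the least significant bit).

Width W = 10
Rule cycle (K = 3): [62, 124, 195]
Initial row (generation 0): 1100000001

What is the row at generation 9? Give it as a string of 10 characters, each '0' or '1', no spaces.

Gen 0: 1100000001
Gen 1 (rule 62): 1010000011
Gen 2 (rule 124): 1111000011
Gen 3 (rule 195): 0111011101
Gen 4 (rule 62): 1100110011
Gen 5 (rule 124): 1110111011
Gen 6 (rule 195): 0110011001
Gen 7 (rule 62): 1101110111
Gen 8 (rule 124): 1111011101
Gen 9 (rule 195): 0111001100

Answer: 0111001100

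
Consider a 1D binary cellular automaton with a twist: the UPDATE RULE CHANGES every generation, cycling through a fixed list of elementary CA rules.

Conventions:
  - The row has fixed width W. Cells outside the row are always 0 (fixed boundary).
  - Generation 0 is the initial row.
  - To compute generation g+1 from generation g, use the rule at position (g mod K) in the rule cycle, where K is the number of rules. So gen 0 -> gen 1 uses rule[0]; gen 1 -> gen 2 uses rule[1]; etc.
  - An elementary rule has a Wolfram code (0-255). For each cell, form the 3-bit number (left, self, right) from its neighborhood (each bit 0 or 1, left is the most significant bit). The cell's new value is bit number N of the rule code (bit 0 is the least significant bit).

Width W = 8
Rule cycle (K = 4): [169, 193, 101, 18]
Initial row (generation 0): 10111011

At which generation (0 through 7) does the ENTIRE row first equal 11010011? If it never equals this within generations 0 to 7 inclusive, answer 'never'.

Answer: never

Derivation:
Gen 0: 10111011
Gen 1 (rule 169): 01110110
Gen 2 (rule 193): 00110010
Gen 3 (rule 101): 10010010
Gen 4 (rule 18): 01101101
Gen 5 (rule 169): 01011010
Gen 6 (rule 193): 00001000
Gen 7 (rule 101): 11101011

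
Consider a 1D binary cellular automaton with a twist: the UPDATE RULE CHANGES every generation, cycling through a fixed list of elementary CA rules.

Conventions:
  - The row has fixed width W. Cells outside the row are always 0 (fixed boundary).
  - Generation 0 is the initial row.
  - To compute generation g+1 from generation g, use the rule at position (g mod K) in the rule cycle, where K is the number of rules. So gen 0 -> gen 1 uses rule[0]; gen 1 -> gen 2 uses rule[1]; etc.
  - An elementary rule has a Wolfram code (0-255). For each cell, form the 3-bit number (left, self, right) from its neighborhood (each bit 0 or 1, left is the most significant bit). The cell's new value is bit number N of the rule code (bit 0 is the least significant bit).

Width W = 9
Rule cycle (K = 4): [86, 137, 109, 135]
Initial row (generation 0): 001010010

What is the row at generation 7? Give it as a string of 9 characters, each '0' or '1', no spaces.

Gen 0: 001010010
Gen 1 (rule 86): 011011111
Gen 2 (rule 137): 010011110
Gen 3 (rule 109): 010010010
Gen 4 (rule 135): 110110110
Gen 5 (rule 86): 010010011
Gen 6 (rule 137): 000000010
Gen 7 (rule 109): 111111010

Answer: 111111010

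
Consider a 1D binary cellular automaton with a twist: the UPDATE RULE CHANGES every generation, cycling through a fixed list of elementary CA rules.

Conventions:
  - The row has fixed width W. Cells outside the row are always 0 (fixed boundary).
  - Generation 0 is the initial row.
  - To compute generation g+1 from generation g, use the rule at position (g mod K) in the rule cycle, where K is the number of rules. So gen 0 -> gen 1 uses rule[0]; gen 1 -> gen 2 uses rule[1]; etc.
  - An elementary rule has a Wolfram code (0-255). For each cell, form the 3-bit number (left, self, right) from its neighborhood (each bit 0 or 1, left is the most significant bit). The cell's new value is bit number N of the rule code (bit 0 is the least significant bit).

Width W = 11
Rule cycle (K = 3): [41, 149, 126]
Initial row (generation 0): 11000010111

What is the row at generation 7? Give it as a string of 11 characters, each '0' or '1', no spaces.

Gen 0: 11000010111
Gen 1 (rule 41): 10011001100
Gen 2 (rule 149): 11000100011
Gen 3 (rule 126): 11101110111
Gen 4 (rule 41): 10011001100
Gen 5 (rule 149): 11000100011
Gen 6 (rule 126): 11101110111
Gen 7 (rule 41): 10011001100

Answer: 10011001100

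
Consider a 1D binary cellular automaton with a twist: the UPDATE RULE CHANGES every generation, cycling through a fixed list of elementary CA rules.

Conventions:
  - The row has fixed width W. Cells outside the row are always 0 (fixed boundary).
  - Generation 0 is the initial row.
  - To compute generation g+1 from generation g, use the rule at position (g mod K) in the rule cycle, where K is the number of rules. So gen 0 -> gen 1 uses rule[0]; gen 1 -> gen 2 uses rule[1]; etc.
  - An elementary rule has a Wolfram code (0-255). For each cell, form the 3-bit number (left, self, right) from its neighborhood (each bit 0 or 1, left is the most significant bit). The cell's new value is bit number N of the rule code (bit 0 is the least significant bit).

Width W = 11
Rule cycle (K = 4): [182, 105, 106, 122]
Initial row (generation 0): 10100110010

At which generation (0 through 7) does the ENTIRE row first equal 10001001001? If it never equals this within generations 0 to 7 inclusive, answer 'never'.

Gen 0: 10100110010
Gen 1 (rule 182): 11111001111
Gen 2 (rule 105): 10001001001
Gen 3 (rule 106): 00010010010
Gen 4 (rule 122): 00101101101
Gen 5 (rule 182): 01110010011
Gen 6 (rule 105): 01010000011
Gen 7 (rule 106): 10100000111

Answer: 2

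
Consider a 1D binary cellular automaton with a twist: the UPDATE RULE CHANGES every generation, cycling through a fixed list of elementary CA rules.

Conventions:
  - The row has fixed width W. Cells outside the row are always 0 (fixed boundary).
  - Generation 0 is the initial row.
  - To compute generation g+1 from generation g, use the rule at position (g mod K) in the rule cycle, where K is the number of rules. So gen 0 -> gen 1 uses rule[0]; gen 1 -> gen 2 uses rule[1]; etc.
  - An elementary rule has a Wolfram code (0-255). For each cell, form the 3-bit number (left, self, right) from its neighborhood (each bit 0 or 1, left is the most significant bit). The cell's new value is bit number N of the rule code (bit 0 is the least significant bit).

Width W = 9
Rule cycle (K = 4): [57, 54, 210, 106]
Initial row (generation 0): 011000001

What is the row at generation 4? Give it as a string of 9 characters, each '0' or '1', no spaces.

Answer: 110101010

Derivation:
Gen 0: 011000001
Gen 1 (rule 57): 010111100
Gen 2 (rule 54): 111000010
Gen 3 (rule 210): 011100101
Gen 4 (rule 106): 110101010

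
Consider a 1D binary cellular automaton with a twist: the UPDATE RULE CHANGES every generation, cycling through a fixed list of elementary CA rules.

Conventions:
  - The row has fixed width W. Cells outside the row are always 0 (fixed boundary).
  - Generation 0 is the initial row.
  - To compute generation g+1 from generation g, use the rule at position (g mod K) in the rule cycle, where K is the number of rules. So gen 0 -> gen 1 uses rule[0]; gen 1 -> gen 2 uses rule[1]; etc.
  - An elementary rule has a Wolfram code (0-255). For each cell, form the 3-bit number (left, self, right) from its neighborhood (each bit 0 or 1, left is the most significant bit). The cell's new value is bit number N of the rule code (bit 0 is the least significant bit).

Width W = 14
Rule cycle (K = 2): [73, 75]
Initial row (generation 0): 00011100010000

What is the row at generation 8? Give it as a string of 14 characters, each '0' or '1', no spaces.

Answer: 11011010000111

Derivation:
Gen 0: 00011100010000
Gen 1 (rule 73): 11010101000111
Gen 2 (rule 75): 11000000011101
Gen 3 (rule 73): 11011111010100
Gen 4 (rule 75): 11010001000001
Gen 5 (rule 73): 11000100011100
Gen 6 (rule 75): 11011001110101
Gen 7 (rule 73): 11011001010000
Gen 8 (rule 75): 11011010000111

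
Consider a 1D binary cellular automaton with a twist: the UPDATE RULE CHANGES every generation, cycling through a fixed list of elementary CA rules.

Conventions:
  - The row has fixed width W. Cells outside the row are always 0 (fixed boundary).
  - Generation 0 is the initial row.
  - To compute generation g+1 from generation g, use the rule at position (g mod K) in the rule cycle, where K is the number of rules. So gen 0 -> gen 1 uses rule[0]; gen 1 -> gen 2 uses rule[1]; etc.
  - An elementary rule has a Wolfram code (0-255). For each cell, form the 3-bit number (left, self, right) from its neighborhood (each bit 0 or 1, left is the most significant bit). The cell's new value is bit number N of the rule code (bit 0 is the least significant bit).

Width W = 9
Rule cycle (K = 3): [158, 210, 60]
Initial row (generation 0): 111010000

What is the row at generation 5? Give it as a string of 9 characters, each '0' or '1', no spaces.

Gen 0: 111010000
Gen 1 (rule 158): 110011000
Gen 2 (rule 210): 011101100
Gen 3 (rule 60): 010011010
Gen 4 (rule 158): 111110011
Gen 5 (rule 210): 011111101

Answer: 011111101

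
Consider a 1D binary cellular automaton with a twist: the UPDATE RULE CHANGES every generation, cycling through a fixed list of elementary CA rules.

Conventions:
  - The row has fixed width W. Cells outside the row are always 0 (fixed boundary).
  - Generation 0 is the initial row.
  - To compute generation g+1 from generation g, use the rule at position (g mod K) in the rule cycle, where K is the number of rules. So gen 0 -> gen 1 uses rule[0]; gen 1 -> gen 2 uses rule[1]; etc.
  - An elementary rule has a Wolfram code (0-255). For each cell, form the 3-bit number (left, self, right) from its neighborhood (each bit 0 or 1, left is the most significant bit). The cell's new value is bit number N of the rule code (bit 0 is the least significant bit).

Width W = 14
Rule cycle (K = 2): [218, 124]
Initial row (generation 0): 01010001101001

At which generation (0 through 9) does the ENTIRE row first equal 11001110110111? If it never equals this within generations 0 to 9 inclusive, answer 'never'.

Answer: 2

Derivation:
Gen 0: 01010001101001
Gen 1 (rule 218): 10001011100110
Gen 2 (rule 124): 11001110110111
Gen 3 (rule 218): 11111110110111
Gen 4 (rule 124): 10000011111101
Gen 5 (rule 218): 01000111111100
Gen 6 (rule 124): 01100100000110
Gen 7 (rule 218): 11111010001111
Gen 8 (rule 124): 10001111001001
Gen 9 (rule 218): 01011111110110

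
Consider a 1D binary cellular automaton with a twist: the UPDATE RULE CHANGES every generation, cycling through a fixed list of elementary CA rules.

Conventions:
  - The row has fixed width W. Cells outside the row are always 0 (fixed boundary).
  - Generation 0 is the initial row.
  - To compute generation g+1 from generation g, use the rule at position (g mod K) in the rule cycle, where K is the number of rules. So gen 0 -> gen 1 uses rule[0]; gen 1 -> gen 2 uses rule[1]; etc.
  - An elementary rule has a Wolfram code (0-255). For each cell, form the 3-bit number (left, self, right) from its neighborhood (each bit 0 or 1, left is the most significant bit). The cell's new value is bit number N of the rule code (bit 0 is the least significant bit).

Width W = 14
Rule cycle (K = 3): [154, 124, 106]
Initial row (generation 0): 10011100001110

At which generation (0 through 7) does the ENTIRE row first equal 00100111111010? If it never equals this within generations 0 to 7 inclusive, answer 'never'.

Gen 0: 10011100001110
Gen 1 (rule 154): 01111010011101
Gen 2 (rule 124): 01001111010111
Gen 3 (rule 106): 10011001101101
Gen 4 (rule 154): 01110111001000
Gen 5 (rule 124): 01011101101100
Gen 6 (rule 106): 10110111111100
Gen 7 (rule 154): 00100111111010

Answer: 7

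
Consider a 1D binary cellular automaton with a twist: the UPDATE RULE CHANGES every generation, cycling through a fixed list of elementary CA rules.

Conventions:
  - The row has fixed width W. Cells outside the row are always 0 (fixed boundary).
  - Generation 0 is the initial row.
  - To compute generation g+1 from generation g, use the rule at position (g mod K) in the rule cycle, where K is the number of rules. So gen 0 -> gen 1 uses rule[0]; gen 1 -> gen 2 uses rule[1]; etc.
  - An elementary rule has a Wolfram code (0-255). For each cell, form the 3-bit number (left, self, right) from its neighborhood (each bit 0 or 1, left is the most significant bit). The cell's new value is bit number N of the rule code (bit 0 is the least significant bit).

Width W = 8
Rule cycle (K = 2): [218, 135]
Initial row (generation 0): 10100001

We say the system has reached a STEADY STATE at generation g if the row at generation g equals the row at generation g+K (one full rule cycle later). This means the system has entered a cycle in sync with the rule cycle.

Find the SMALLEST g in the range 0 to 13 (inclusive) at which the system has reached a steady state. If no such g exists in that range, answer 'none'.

Answer: 9

Derivation:
Gen 0: 10100001
Gen 1 (rule 218): 00010010
Gen 2 (rule 135): 11110110
Gen 3 (rule 218): 11110111
Gen 4 (rule 135): 01100010
Gen 5 (rule 218): 11110101
Gen 6 (rule 135): 01100101
Gen 7 (rule 218): 11111000
Gen 8 (rule 135): 01110011
Gen 9 (rule 218): 11111111
Gen 10 (rule 135): 01111110
Gen 11 (rule 218): 11111111
Gen 12 (rule 135): 01111110
Gen 13 (rule 218): 11111111
Gen 14 (rule 135): 01111110
Gen 15 (rule 218): 11111111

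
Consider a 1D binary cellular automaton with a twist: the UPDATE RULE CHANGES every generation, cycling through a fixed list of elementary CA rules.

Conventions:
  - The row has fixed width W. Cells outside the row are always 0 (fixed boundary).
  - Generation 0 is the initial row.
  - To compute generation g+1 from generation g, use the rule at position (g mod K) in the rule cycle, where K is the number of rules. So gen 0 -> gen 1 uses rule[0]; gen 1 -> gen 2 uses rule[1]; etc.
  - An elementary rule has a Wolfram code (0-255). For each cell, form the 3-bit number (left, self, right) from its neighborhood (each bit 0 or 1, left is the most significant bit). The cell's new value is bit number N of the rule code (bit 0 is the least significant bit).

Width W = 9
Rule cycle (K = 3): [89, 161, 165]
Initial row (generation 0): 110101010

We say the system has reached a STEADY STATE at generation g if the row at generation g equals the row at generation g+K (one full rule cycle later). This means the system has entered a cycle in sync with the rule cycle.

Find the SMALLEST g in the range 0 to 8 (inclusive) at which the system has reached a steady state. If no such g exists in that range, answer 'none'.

Gen 0: 110101010
Gen 1 (rule 89): 110000001
Gen 2 (rule 161): 000111100
Gen 3 (rule 165): 110011001
Gen 4 (rule 89): 111011100
Gen 5 (rule 161): 010101001
Gen 6 (rule 165): 011111001
Gen 7 (rule 89): 010001100
Gen 8 (rule 161): 000100001
Gen 9 (rule 165): 110101101
Gen 10 (rule 89): 110001100
Gen 11 (rule 161): 000100001

Answer: 8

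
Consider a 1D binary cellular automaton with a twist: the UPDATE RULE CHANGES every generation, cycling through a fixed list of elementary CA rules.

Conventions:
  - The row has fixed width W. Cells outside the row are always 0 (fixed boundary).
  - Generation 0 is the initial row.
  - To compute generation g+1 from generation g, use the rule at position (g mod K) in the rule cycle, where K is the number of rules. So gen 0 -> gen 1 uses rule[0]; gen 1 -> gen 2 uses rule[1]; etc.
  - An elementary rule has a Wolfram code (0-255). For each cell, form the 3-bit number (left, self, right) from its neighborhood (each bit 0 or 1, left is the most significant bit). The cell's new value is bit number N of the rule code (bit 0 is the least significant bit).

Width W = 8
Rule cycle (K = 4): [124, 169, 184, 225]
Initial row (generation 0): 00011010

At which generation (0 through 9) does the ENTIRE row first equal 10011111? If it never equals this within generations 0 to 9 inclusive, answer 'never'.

Gen 0: 00011010
Gen 1 (rule 124): 00011111
Gen 2 (rule 169): 11011110
Gen 3 (rule 184): 10111101
Gen 4 (rule 225): 01011110
Gen 5 (rule 124): 01110011
Gen 6 (rule 169): 01100010
Gen 7 (rule 184): 01010001
Gen 8 (rule 225): 00100100
Gen 9 (rule 124): 00110110

Answer: never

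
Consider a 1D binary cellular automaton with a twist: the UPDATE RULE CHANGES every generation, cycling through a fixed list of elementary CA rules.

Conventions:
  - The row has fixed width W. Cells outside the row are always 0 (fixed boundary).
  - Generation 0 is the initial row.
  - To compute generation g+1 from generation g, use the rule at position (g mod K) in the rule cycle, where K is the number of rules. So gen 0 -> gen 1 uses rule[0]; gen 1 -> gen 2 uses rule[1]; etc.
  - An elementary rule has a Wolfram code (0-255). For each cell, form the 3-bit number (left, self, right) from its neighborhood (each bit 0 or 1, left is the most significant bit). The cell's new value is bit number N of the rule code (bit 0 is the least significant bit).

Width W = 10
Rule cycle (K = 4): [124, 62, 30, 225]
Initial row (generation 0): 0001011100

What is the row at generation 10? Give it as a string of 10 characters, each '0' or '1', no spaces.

Answer: 1100110110

Derivation:
Gen 0: 0001011100
Gen 1 (rule 124): 0001110110
Gen 2 (rule 62): 0011001101
Gen 3 (rule 30): 0110111001
Gen 4 (rule 225): 0011011000
Gen 5 (rule 124): 0011111100
Gen 6 (rule 62): 0110000010
Gen 7 (rule 30): 1101000111
Gen 8 (rule 225): 0110010011
Gen 9 (rule 124): 0111011011
Gen 10 (rule 62): 1100110110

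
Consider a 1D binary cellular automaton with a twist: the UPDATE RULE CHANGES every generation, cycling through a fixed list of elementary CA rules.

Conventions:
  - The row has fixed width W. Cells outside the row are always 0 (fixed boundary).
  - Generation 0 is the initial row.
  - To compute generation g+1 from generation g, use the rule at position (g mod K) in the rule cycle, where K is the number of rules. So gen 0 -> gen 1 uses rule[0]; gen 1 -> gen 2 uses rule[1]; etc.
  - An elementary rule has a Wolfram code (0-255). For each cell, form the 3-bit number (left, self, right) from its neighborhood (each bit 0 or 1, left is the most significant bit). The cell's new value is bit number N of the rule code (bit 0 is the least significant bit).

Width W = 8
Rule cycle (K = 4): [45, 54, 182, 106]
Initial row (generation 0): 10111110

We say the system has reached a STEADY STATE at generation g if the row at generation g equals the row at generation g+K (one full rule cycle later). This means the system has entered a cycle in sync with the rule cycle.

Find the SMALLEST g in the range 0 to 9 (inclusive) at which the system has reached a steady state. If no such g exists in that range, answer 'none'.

Answer: none

Derivation:
Gen 0: 10111110
Gen 1 (rule 45): 11100000
Gen 2 (rule 54): 00010000
Gen 3 (rule 182): 00111000
Gen 4 (rule 106): 01101000
Gen 5 (rule 45): 01011011
Gen 6 (rule 54): 11100100
Gen 7 (rule 182): 01011110
Gen 8 (rule 106): 10110010
Gen 9 (rule 45): 11100010
Gen 10 (rule 54): 00010111
Gen 11 (rule 182): 00111010
Gen 12 (rule 106): 01101100
Gen 13 (rule 45): 01011001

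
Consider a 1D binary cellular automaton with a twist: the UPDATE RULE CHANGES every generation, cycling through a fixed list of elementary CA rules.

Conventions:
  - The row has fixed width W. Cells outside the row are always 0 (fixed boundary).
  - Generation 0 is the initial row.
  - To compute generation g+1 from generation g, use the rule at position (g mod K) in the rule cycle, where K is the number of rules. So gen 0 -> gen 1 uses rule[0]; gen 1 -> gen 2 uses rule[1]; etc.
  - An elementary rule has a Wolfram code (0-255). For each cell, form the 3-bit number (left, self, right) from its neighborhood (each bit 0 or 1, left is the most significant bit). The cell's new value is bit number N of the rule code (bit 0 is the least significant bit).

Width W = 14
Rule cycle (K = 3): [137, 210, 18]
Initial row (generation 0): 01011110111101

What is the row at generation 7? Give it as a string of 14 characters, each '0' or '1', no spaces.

Gen 0: 01011110111101
Gen 1 (rule 137): 00011100111000
Gen 2 (rule 210): 00101111011100
Gen 3 (rule 18): 01000000000010
Gen 4 (rule 137): 00011111111000
Gen 5 (rule 210): 00101111111100
Gen 6 (rule 18): 01000000000010
Gen 7 (rule 137): 00011111111000

Answer: 00011111111000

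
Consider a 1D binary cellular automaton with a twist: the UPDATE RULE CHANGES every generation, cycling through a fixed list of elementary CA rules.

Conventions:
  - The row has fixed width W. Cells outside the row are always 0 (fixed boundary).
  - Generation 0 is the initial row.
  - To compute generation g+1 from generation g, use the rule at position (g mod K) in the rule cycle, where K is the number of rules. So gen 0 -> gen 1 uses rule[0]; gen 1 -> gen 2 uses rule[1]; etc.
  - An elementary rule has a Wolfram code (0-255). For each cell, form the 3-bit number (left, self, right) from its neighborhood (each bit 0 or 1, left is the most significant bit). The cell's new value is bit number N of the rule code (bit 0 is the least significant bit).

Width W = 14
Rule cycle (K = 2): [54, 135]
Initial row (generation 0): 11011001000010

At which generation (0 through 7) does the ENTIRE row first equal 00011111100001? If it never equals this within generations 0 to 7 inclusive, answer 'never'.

Answer: 5

Derivation:
Gen 0: 11011001000010
Gen 1 (rule 54): 00100111100111
Gen 2 (rule 135): 11101011001010
Gen 3 (rule 54): 00011100111111
Gen 4 (rule 135): 11101001011110
Gen 5 (rule 54): 00011111100001
Gen 6 (rule 135): 11101111001111
Gen 7 (rule 54): 00010000110000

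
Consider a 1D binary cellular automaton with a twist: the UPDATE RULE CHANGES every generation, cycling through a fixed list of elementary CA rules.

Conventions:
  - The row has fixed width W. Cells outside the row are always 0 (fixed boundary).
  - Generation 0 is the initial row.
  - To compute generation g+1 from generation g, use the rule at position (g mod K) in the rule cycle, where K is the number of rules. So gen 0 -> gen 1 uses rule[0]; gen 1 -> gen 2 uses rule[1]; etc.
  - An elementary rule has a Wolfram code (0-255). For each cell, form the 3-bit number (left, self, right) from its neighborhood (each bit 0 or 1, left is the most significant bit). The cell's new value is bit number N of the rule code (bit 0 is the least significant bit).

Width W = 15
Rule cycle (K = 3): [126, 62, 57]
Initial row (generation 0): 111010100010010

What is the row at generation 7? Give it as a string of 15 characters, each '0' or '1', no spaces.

Gen 0: 111010100010010
Gen 1 (rule 126): 101111110111111
Gen 2 (rule 62): 111000001100000
Gen 3 (rule 57): 100111101011111
Gen 4 (rule 126): 111100111110001
Gen 5 (rule 62): 100011100001011
Gen 6 (rule 57): 011010011100110
Gen 7 (rule 126): 111111110111111

Answer: 111111110111111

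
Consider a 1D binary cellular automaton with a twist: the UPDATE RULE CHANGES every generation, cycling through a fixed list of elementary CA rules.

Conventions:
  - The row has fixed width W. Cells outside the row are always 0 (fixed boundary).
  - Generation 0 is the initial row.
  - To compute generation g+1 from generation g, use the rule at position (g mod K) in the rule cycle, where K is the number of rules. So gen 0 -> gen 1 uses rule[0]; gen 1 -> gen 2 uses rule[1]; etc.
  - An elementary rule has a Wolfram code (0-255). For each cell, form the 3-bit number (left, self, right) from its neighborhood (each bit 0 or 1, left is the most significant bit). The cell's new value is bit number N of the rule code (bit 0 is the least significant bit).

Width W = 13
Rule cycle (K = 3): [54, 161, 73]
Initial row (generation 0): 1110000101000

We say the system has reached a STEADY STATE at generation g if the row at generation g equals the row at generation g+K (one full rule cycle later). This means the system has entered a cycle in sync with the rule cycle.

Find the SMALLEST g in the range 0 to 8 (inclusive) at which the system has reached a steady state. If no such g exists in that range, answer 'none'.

Gen 0: 1110000101000
Gen 1 (rule 54): 0001001111100
Gen 2 (rule 161): 1100000111001
Gen 3 (rule 73): 1101110101000
Gen 4 (rule 54): 0010001111100
Gen 5 (rule 161): 1000100111001
Gen 6 (rule 73): 0010000101000
Gen 7 (rule 54): 0111001111100
Gen 8 (rule 161): 0010000111001
Gen 9 (rule 73): 1000110101000
Gen 10 (rule 54): 1101001111100
Gen 11 (rule 161): 0010000111001

Answer: 8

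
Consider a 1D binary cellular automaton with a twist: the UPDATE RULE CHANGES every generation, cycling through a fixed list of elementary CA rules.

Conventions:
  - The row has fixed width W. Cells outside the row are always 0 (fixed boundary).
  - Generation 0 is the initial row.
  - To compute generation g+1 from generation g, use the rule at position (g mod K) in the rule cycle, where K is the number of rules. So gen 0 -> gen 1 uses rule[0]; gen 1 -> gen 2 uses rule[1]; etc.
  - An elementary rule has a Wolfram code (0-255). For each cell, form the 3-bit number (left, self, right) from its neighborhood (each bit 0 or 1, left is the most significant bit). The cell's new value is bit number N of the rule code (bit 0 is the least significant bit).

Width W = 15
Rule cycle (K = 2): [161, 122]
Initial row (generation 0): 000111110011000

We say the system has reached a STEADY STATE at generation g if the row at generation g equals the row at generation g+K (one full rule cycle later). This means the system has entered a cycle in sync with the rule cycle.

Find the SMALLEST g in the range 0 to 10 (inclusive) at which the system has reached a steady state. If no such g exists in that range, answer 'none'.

Gen 0: 000111110011000
Gen 1 (rule 161): 110011100000011
Gen 2 (rule 122): 111110110000111
Gen 3 (rule 161): 011101000110010
Gen 4 (rule 122): 110110101111101
Gen 5 (rule 161): 001001010111010
Gen 6 (rule 122): 010110101101101
Gen 7 (rule 161): 001001010010010
Gen 8 (rule 122): 010110101101101
Gen 9 (rule 161): 001001010010010
Gen 10 (rule 122): 010110101101101
Gen 11 (rule 161): 001001010010010
Gen 12 (rule 122): 010110101101101

Answer: 6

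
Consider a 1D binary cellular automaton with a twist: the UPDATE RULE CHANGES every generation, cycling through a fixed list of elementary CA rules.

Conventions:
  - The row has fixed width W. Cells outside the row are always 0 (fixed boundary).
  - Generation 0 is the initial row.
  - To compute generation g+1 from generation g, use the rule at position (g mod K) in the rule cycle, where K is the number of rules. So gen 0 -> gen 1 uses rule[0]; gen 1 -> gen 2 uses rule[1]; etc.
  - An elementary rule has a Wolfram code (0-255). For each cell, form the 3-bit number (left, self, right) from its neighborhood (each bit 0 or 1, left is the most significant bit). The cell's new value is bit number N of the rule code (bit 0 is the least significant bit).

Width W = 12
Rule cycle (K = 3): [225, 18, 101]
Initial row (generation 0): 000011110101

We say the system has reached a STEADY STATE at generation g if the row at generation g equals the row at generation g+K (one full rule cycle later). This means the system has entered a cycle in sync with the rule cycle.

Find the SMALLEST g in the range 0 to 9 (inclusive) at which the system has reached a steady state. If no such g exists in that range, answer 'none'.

Gen 0: 000011110101
Gen 1 (rule 225): 111001111010
Gen 2 (rule 18): 000110000001
Gen 3 (rule 101): 110010111101
Gen 4 (rule 225): 010001011110
Gen 5 (rule 18): 101010000001
Gen 6 (rule 101): 111110111101
Gen 7 (rule 225): 011111011110
Gen 8 (rule 18): 100000000001
Gen 9 (rule 101): 101111111101
Gen 10 (rule 225): 010111111110
Gen 11 (rule 18): 100000000001
Gen 12 (rule 101): 101111111101

Answer: 8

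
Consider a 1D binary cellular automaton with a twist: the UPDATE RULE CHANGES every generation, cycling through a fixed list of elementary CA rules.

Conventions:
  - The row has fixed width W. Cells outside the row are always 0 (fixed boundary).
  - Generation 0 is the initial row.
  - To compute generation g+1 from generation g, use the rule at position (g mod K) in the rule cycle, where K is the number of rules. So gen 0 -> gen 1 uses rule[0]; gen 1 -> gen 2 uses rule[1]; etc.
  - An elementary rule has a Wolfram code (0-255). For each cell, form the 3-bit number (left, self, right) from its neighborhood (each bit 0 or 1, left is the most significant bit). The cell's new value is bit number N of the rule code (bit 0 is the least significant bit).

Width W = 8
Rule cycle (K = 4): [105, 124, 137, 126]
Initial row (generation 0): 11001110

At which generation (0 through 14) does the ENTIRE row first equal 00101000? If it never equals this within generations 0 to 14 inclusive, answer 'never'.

Answer: never

Derivation:
Gen 0: 11001110
Gen 1 (rule 105): 11001010
Gen 2 (rule 124): 11101111
Gen 3 (rule 137): 11001110
Gen 4 (rule 126): 11111011
Gen 5 (rule 105): 10001111
Gen 6 (rule 124): 11001001
Gen 7 (rule 137): 10000000
Gen 8 (rule 126): 11000000
Gen 9 (rule 105): 11011111
Gen 10 (rule 124): 11110001
Gen 11 (rule 137): 11100100
Gen 12 (rule 126): 10111110
Gen 13 (rule 105): 01100010
Gen 14 (rule 124): 01110011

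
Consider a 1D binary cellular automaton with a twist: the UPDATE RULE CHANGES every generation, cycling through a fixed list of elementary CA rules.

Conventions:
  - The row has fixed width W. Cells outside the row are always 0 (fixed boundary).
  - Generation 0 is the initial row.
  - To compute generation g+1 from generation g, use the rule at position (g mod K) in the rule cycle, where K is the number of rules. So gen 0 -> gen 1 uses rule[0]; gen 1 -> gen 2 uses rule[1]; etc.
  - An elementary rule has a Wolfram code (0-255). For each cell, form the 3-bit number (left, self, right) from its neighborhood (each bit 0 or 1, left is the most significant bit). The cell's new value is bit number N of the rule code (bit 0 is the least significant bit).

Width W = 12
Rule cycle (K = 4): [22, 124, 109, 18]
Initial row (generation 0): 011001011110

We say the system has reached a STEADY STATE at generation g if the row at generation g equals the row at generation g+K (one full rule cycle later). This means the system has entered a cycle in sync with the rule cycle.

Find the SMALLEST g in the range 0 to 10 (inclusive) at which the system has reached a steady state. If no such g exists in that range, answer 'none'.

Answer: 4

Derivation:
Gen 0: 011001011110
Gen 1 (rule 22): 100111000001
Gen 2 (rule 124): 110101100001
Gen 3 (rule 109): 111111101101
Gen 4 (rule 18): 000000000000
Gen 5 (rule 22): 000000000000
Gen 6 (rule 124): 000000000000
Gen 7 (rule 109): 111111111111
Gen 8 (rule 18): 000000000000
Gen 9 (rule 22): 000000000000
Gen 10 (rule 124): 000000000000
Gen 11 (rule 109): 111111111111
Gen 12 (rule 18): 000000000000
Gen 13 (rule 22): 000000000000
Gen 14 (rule 124): 000000000000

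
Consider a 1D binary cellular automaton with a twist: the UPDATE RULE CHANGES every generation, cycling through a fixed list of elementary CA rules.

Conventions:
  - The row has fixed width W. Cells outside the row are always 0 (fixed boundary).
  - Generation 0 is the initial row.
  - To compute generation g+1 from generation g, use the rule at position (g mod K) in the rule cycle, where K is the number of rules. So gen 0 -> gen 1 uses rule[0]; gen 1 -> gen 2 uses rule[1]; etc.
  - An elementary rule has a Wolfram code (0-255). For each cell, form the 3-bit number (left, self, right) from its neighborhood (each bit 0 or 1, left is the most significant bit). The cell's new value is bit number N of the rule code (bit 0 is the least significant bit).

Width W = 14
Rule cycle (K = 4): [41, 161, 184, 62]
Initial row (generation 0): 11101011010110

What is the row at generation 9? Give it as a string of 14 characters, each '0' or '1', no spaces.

Answer: 01000000110100

Derivation:
Gen 0: 11101011010110
Gen 1 (rule 41): 10010110101100
Gen 2 (rule 161): 00001001010001
Gen 3 (rule 184): 00000100101000
Gen 4 (rule 62): 00001111111100
Gen 5 (rule 41): 11101000000001
Gen 6 (rule 161): 01010011111100
Gen 7 (rule 184): 00101011111010
Gen 8 (rule 62): 01111110000111
Gen 9 (rule 41): 01000000110100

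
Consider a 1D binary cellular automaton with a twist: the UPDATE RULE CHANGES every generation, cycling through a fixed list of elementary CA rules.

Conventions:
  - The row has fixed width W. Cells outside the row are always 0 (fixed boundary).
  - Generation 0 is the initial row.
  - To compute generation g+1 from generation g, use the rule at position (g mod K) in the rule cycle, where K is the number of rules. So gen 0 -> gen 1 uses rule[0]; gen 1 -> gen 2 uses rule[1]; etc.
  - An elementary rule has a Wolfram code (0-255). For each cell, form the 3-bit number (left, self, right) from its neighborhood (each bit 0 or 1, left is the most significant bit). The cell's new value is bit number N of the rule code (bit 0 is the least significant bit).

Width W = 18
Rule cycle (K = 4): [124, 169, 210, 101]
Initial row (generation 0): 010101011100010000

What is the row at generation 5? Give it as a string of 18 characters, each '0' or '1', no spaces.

Answer: 111000110010011101

Derivation:
Gen 0: 010101011100010000
Gen 1 (rule 124): 011111110110011000
Gen 2 (rule 169): 011111101100010011
Gen 3 (rule 210): 101111100110101101
Gen 4 (rule 101): 110000100011110111
Gen 5 (rule 124): 111000110010011101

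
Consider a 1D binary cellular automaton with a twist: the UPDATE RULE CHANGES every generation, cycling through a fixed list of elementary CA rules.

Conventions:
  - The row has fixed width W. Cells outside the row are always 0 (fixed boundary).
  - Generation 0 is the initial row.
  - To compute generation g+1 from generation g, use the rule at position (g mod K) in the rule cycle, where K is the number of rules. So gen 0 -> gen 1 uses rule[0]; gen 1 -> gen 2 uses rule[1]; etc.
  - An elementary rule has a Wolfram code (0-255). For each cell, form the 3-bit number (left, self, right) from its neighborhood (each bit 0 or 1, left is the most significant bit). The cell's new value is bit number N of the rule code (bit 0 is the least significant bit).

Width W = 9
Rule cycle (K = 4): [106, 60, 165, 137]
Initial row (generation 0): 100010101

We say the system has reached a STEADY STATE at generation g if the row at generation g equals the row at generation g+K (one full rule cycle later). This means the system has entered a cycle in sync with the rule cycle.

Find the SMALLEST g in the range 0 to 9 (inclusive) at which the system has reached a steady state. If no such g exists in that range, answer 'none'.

Gen 0: 100010101
Gen 1 (rule 106): 000101010
Gen 2 (rule 60): 000111111
Gen 3 (rule 165): 110011110
Gen 4 (rule 137): 100011100
Gen 5 (rule 106): 000110100
Gen 6 (rule 60): 000101110
Gen 7 (rule 165): 110110100
Gen 8 (rule 137): 100100001
Gen 9 (rule 106): 001000010
Gen 10 (rule 60): 001100011
Gen 11 (rule 165): 100001000
Gen 12 (rule 137): 001100011
Gen 13 (rule 106): 011100111

Answer: none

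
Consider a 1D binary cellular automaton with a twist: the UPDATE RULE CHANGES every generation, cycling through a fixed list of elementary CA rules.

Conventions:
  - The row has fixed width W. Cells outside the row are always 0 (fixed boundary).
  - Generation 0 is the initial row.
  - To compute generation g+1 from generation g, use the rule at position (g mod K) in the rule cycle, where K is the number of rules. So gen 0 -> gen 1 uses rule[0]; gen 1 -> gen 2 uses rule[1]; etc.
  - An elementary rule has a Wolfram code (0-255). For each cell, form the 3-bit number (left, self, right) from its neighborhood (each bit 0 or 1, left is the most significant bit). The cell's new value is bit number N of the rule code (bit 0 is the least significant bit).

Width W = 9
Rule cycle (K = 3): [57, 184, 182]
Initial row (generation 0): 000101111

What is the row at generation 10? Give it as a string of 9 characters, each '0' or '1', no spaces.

Answer: 100110010

Derivation:
Gen 0: 000101111
Gen 1 (rule 57): 110011000
Gen 2 (rule 184): 101010100
Gen 3 (rule 182): 111111110
Gen 4 (rule 57): 100000001
Gen 5 (rule 184): 010000000
Gen 6 (rule 182): 111000000
Gen 7 (rule 57): 100111111
Gen 8 (rule 184): 010111110
Gen 9 (rule 182): 111011101
Gen 10 (rule 57): 100110010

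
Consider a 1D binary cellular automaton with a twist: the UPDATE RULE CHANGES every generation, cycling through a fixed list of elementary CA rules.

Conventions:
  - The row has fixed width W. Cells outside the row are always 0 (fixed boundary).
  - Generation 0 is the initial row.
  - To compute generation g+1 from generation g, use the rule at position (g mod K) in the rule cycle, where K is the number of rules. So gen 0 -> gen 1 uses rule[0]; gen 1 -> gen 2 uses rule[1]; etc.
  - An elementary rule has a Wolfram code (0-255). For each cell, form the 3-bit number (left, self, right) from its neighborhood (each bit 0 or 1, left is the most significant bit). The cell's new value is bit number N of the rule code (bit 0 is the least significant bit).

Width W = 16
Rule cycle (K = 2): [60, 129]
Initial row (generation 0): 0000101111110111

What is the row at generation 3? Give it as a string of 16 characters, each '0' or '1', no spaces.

Answer: 1001011010010001

Derivation:
Gen 0: 0000101111110111
Gen 1 (rule 60): 0000111000001100
Gen 2 (rule 129): 1110010011100001
Gen 3 (rule 60): 1001011010010001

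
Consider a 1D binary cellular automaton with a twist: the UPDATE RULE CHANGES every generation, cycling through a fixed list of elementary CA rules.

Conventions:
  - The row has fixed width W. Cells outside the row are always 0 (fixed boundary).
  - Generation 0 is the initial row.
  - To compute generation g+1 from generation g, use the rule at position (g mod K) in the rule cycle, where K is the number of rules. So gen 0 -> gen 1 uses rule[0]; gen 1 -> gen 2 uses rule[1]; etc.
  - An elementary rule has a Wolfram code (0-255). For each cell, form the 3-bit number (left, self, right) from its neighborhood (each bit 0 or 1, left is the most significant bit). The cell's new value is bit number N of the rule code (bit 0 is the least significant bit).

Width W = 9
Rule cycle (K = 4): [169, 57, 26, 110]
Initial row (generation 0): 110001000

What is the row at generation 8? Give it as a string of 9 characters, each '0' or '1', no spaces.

Gen 0: 110001000
Gen 1 (rule 169): 100100011
Gen 2 (rule 57): 010011010
Gen 3 (rule 26): 101110001
Gen 4 (rule 110): 111010011
Gen 5 (rule 169): 110100010
Gen 6 (rule 57): 101011001
Gen 7 (rule 26): 000010110
Gen 8 (rule 110): 000111110

Answer: 000111110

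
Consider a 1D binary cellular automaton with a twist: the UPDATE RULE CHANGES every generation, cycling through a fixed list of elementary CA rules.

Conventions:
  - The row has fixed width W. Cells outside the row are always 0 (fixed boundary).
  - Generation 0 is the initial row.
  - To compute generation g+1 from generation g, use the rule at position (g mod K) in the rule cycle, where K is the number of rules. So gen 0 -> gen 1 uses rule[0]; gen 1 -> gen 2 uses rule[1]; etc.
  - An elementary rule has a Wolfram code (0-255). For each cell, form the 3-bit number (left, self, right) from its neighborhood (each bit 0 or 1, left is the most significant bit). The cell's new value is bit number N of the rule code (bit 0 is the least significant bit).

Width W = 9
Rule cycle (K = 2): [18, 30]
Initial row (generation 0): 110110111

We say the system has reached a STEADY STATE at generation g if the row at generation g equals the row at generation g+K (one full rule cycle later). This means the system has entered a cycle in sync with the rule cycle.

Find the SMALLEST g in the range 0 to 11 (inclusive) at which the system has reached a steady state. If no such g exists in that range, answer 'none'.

Answer: 1

Derivation:
Gen 0: 110110111
Gen 1 (rule 18): 000000000
Gen 2 (rule 30): 000000000
Gen 3 (rule 18): 000000000
Gen 4 (rule 30): 000000000
Gen 5 (rule 18): 000000000
Gen 6 (rule 30): 000000000
Gen 7 (rule 18): 000000000
Gen 8 (rule 30): 000000000
Gen 9 (rule 18): 000000000
Gen 10 (rule 30): 000000000
Gen 11 (rule 18): 000000000
Gen 12 (rule 30): 000000000
Gen 13 (rule 18): 000000000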